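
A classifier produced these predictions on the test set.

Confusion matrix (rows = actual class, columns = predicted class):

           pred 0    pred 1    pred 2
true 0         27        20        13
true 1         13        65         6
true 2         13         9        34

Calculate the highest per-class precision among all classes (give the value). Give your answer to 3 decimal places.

0.691

Per-class precision (TP/(TP+FP)):
  0: TP=27, FP=13+13=26 → 27/53 = 0.5094
  1: TP=65, FP=20+9=29 → 65/94 = 0.6915
  2: TP=34, FP=13+6=19 → 34/53 = 0.6415
Highest is class '1' with precision = 0.691.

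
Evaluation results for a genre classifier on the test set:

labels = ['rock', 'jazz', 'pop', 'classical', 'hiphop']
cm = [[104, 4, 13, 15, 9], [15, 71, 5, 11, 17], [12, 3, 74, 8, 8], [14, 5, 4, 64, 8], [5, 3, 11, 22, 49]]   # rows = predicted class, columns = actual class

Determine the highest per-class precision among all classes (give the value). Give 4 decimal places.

0.7172

Per-class precision (TP/(TP+FP)):
  rock: TP=104, FP=4+13+15+9=41 → 104/145 = 0.71724
  jazz: TP=71, FP=15+5+11+17=48 → 71/119 = 0.59664
  pop: TP=74, FP=12+3+8+8=31 → 74/105 = 0.70476
  classical: TP=64, FP=14+5+4+8=31 → 64/95 = 0.67368
  hiphop: TP=49, FP=5+3+11+22=41 → 49/90 = 0.54444
Highest is class 'rock' with precision = 0.7172.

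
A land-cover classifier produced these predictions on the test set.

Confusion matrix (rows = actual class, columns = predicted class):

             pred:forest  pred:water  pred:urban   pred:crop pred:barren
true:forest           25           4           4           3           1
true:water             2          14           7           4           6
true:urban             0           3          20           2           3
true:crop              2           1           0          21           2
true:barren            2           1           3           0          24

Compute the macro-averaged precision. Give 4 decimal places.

Per-class precision (TP/(TP+FP)):
  forest: TP=25, FP=2+0+2+2=6 → 25/31 = 0.80645
  water: TP=14, FP=4+3+1+1=9 → 14/23 = 0.60870
  urban: TP=20, FP=4+7+0+3=14 → 20/34 = 0.58824
  crop: TP=21, FP=3+4+2+0=9 → 21/30 = 0.70000
  barren: TP=24, FP=1+6+3+2=12 → 24/36 = 0.66667
Macro-precision = mean = (0.80645 + 0.60870 + 0.58824 + 0.70000 + 0.66667) / 5 = 0.6740

0.6740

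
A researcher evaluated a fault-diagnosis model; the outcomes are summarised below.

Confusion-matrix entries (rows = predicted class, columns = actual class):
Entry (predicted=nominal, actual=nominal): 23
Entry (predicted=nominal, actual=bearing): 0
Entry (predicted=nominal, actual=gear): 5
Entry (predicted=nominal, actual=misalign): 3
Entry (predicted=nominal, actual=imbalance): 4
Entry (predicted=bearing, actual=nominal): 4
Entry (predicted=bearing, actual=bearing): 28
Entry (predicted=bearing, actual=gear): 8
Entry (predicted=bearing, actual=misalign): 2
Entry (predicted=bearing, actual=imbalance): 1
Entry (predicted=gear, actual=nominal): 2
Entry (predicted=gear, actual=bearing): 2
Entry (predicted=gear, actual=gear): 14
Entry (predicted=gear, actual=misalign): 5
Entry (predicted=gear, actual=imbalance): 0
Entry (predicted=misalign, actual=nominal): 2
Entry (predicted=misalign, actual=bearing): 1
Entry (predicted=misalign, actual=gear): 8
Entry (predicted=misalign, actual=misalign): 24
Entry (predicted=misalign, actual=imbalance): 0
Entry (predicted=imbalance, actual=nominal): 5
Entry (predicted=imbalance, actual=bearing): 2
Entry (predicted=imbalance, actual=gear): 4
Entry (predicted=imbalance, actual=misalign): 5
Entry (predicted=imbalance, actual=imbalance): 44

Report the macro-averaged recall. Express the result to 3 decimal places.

Per-class recall (TP/(TP+FN)):
  nominal: TP=23, FN=4+2+2+5=13 → 23/36 = 0.6389
  bearing: TP=28, FN=0+2+1+2=5 → 28/33 = 0.8485
  gear: TP=14, FN=5+8+8+4=25 → 14/39 = 0.3590
  misalign: TP=24, FN=3+2+5+5=15 → 24/39 = 0.6154
  imbalance: TP=44, FN=4+1+0+0=5 → 44/49 = 0.8980
Macro-recall = mean = (0.6389 + 0.8485 + 0.3590 + 0.6154 + 0.8980) / 5 = 0.672

0.672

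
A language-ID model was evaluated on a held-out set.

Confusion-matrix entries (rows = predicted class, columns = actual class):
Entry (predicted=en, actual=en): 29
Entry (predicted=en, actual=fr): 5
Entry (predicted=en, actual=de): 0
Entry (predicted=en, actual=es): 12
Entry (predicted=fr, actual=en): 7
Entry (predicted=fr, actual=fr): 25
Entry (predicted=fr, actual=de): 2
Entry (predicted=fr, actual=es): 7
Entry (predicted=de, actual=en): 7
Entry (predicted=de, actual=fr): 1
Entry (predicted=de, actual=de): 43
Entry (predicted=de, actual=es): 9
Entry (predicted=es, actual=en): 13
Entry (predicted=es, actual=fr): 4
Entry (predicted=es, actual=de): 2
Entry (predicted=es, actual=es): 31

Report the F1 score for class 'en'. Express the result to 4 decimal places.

0.5686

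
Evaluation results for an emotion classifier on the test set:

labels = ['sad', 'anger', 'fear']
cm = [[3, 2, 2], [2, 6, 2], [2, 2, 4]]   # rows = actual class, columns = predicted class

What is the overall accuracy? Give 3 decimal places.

0.520

Accuracy = trace / total = (3+6+4=13) / 25 = 13/25 = 0.520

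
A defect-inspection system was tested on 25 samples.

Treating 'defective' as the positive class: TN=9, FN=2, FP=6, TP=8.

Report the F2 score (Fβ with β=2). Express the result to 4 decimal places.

Fβ = (1+β²)·TP / ((1+β²)·TP + β²·FN + FP), with β²=4
= 5·8 / (5·8 + 4·2 + 6) = 0.7407

0.7407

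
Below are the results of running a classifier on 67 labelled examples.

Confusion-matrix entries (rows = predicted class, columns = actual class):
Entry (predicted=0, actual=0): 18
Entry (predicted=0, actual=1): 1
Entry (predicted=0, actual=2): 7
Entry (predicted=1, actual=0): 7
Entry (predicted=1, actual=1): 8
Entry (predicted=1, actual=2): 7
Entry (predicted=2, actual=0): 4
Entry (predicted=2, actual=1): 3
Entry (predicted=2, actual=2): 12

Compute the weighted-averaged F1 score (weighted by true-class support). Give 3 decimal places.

0.575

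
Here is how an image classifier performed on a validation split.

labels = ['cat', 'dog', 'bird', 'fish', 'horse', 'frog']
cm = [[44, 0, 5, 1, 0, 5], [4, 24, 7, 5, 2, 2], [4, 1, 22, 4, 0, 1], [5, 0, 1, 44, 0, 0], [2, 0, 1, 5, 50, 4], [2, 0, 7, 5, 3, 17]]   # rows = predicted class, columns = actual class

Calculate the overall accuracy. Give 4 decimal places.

0.7256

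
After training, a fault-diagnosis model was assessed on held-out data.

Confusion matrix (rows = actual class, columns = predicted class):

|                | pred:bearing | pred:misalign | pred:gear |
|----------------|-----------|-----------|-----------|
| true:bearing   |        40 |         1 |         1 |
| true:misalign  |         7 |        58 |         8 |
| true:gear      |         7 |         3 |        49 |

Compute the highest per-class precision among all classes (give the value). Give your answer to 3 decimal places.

Per-class precision (TP/(TP+FP)):
  bearing: TP=40, FP=7+7=14 → 40/54 = 0.7407
  misalign: TP=58, FP=1+3=4 → 58/62 = 0.9355
  gear: TP=49, FP=1+8=9 → 49/58 = 0.8448
Highest is class 'misalign' with precision = 0.935.

0.935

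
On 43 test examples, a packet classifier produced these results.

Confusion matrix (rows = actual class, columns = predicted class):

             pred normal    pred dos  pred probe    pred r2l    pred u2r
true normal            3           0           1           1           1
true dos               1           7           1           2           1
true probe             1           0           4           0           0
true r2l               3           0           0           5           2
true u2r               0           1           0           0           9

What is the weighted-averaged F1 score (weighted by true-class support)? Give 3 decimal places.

Per-class F1 score (2·TP/(2·TP+FP+FN)):
  normal: TP=3, FP=1+1+3+0=5, FN=0+1+1+1=3 → 6/14 = 0.4286
  dos: TP=7, FP=0+0+0+1=1, FN=1+1+2+1=5 → 14/20 = 0.7000
  probe: TP=4, FP=1+1+0+0=2, FN=1+0+0+0=1 → 8/11 = 0.7273
  r2l: TP=5, FP=1+2+0+0=3, FN=3+0+0+2=5 → 10/18 = 0.5556
  u2r: TP=9, FP=1+1+0+2=4, FN=0+1+0+0=1 → 18/23 = 0.7826
Weighted-F1 score = Σ (supportᵢ/N)·F1 scoreᵢ with N=43: (6/43)·0.4286 + (12/43)·0.7000 + (5/43)·0.7273 + (10/43)·0.5556 + (10/43)·0.7826 = 0.651

0.651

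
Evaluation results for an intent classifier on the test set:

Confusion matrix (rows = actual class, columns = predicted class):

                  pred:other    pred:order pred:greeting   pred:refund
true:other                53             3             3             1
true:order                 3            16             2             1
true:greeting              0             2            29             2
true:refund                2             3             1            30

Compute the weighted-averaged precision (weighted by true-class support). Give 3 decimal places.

Per-class precision (TP/(TP+FP)):
  other: TP=53, FP=3+0+2=5 → 53/58 = 0.9138
  order: TP=16, FP=3+2+3=8 → 16/24 = 0.6667
  greeting: TP=29, FP=3+2+1=6 → 29/35 = 0.8286
  refund: TP=30, FP=1+1+2=4 → 30/34 = 0.8824
Weighted-precision = Σ (supportᵢ/N)·precisionᵢ with N=151: (60/151)·0.9138 + (22/151)·0.6667 + (33/151)·0.8286 + (36/151)·0.8824 = 0.852

0.852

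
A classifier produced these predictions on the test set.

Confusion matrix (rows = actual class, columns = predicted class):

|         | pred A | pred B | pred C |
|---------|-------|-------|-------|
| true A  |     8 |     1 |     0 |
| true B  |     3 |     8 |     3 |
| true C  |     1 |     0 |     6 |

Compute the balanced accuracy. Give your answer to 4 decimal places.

0.7725

Balanced accuracy = mean of per-class recall.
  A: recall = 8/9 = 0.88889
  B: recall = 8/14 = 0.57143
  C: recall = 6/7 = 0.85714
Mean = (0.88889 + 0.57143 + 0.85714) / 3 = 0.7725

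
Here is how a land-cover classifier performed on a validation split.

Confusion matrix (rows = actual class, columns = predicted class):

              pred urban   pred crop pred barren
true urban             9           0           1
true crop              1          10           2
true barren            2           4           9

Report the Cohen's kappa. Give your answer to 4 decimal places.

0.6050

Observed agreement pₒ = trace/N = 28/38 = 0.73684
Expected agreement pₑ = Σ (rowᵢ·colᵢ)/N² = (10·12 + 13·14 + 15·12)/38² = 0.33380
κ = (pₒ − pₑ)/(1 − pₑ) = (0.73684 − 0.33380)/(1 − 0.33380) = 0.6050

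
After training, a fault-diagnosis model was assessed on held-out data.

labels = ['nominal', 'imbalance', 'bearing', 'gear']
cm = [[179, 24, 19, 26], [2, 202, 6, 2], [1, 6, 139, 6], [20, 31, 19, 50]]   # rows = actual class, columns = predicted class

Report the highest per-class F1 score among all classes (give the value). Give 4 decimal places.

Per-class F1 score (2·TP/(2·TP+FP+FN)):
  nominal: TP=179, FP=2+1+20=23, FN=24+19+26=69 → 358/450 = 0.79556
  imbalance: TP=202, FP=24+6+31=61, FN=2+6+2=10 → 404/475 = 0.85053
  bearing: TP=139, FP=19+6+19=44, FN=1+6+6=13 → 278/335 = 0.82985
  gear: TP=50, FP=26+2+6=34, FN=20+31+19=70 → 100/204 = 0.49020
Highest is class 'imbalance' with F1 score = 0.8505.

0.8505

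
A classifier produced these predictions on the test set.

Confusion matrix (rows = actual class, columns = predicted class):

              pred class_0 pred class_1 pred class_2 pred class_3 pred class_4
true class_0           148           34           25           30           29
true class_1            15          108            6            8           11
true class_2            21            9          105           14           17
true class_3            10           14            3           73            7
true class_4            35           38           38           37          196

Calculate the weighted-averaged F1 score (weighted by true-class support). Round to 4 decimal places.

0.6141

Per-class F1 score (2·TP/(2·TP+FP+FN)):
  class_0: TP=148, FP=15+21+10+35=81, FN=34+25+30+29=118 → 296/495 = 0.59798
  class_1: TP=108, FP=34+9+14+38=95, FN=15+6+8+11=40 → 216/351 = 0.61538
  class_2: TP=105, FP=25+6+3+38=72, FN=21+9+14+17=61 → 210/343 = 0.61224
  class_3: TP=73, FP=30+8+14+37=89, FN=10+14+3+7=34 → 146/269 = 0.54275
  class_4: TP=196, FP=29+11+17+7=64, FN=35+38+38+37=148 → 392/604 = 0.64901
Weighted-F1 score = Σ (supportᵢ/N)·F1 scoreᵢ with N=1031: (266/1031)·0.59798 + (148/1031)·0.61538 + (166/1031)·0.61224 + (107/1031)·0.54275 + (344/1031)·0.64901 = 0.6141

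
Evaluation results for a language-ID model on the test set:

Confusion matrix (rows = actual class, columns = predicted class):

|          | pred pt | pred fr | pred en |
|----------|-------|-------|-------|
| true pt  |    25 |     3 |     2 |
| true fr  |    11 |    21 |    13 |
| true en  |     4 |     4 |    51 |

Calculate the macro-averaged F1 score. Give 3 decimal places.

0.702

Per-class F1 score (2·TP/(2·TP+FP+FN)):
  pt: TP=25, FP=11+4=15, FN=3+2=5 → 50/70 = 0.7143
  fr: TP=21, FP=3+4=7, FN=11+13=24 → 42/73 = 0.5753
  en: TP=51, FP=2+13=15, FN=4+4=8 → 102/125 = 0.8160
Macro-F1 score = mean = (0.7143 + 0.5753 + 0.8160) / 3 = 0.702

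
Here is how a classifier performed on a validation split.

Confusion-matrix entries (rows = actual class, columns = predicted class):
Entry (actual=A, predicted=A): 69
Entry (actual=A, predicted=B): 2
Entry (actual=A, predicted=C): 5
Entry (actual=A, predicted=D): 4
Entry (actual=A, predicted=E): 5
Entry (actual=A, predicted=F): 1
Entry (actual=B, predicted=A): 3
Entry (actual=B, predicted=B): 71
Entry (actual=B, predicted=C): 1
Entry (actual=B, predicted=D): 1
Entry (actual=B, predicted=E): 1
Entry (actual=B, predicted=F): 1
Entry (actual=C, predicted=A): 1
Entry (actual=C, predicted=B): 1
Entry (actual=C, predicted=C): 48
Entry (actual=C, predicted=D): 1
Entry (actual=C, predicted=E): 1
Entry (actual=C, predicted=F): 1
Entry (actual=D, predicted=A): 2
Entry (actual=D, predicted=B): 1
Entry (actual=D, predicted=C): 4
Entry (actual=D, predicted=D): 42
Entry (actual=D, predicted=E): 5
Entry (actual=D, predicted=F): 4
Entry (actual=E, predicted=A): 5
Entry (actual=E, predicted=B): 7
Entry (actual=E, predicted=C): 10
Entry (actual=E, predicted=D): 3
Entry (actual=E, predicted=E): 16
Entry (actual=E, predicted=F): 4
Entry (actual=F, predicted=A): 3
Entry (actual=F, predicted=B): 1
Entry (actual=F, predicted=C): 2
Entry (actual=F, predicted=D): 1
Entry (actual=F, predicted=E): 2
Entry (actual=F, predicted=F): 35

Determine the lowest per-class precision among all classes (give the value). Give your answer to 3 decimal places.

0.533

Per-class precision (TP/(TP+FP)):
  A: TP=69, FP=3+1+2+5+3=14 → 69/83 = 0.8313
  B: TP=71, FP=2+1+1+7+1=12 → 71/83 = 0.8554
  C: TP=48, FP=5+1+4+10+2=22 → 48/70 = 0.6857
  D: TP=42, FP=4+1+1+3+1=10 → 42/52 = 0.8077
  E: TP=16, FP=5+1+1+5+2=14 → 16/30 = 0.5333
  F: TP=35, FP=1+1+1+4+4=11 → 35/46 = 0.7609
Lowest is class 'E' with precision = 0.533.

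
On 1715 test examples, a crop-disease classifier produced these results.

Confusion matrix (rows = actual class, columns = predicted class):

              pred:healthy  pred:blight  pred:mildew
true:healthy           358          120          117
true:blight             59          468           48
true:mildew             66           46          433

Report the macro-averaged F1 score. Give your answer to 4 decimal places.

Per-class F1 score (2·TP/(2·TP+FP+FN)):
  healthy: TP=358, FP=59+66=125, FN=120+117=237 → 716/1078 = 0.66419
  blight: TP=468, FP=120+46=166, FN=59+48=107 → 936/1209 = 0.77419
  mildew: TP=433, FP=117+48=165, FN=66+46=112 → 866/1143 = 0.75766
Macro-F1 score = mean = (0.66419 + 0.77419 + 0.75766) / 3 = 0.7320

0.7320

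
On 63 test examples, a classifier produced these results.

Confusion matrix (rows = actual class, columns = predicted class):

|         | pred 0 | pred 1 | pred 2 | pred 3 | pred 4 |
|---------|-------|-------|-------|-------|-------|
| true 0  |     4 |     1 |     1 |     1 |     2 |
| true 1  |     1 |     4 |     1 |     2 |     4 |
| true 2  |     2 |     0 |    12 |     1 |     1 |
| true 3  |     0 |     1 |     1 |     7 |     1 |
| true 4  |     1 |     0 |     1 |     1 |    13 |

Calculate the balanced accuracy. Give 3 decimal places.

0.608

Balanced accuracy = mean of per-class recall.
  0: recall = 4/9 = 0.4444
  1: recall = 4/12 = 0.3333
  2: recall = 12/16 = 0.7500
  3: recall = 7/10 = 0.7000
  4: recall = 13/16 = 0.8125
Mean = (0.4444 + 0.3333 + 0.7500 + 0.7000 + 0.8125) / 5 = 0.608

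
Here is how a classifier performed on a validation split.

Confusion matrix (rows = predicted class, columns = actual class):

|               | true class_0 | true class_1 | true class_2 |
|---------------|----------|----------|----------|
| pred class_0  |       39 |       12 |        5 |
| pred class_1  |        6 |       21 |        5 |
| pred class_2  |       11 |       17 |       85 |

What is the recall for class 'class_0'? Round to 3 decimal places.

0.696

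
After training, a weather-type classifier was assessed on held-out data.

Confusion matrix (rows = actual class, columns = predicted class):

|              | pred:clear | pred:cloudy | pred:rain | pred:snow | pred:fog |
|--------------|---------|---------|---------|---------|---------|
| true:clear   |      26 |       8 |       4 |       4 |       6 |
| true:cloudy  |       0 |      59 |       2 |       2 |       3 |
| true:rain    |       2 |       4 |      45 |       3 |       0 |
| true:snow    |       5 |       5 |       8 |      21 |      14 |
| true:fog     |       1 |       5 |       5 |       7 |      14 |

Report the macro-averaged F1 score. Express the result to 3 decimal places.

0.614

Per-class F1 score (2·TP/(2·TP+FP+FN)):
  clear: TP=26, FP=0+2+5+1=8, FN=8+4+4+6=22 → 52/82 = 0.6341
  cloudy: TP=59, FP=8+4+5+5=22, FN=0+2+2+3=7 → 118/147 = 0.8027
  rain: TP=45, FP=4+2+8+5=19, FN=2+4+3+0=9 → 90/118 = 0.7627
  snow: TP=21, FP=4+2+3+7=16, FN=5+5+8+14=32 → 42/90 = 0.4667
  fog: TP=14, FP=6+3+0+14=23, FN=1+5+5+7=18 → 28/69 = 0.4058
Macro-F1 score = mean = (0.6341 + 0.8027 + 0.7627 + 0.4667 + 0.4058) / 5 = 0.614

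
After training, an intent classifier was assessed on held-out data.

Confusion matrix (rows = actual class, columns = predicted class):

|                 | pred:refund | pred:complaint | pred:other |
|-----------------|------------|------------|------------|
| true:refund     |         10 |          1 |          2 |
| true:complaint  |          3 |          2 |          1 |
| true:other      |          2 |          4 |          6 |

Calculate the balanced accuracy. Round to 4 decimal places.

0.5342

Balanced accuracy = mean of per-class recall.
  refund: recall = 10/13 = 0.76923
  complaint: recall = 2/6 = 0.33333
  other: recall = 6/12 = 0.50000
Mean = (0.76923 + 0.33333 + 0.50000) / 3 = 0.5342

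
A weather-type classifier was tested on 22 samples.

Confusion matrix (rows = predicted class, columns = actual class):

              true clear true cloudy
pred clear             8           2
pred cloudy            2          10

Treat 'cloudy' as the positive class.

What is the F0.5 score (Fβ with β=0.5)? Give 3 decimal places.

Fβ = (1+β²)·TP / ((1+β²)·TP + β²·FN + FP), with β²=1/4
= 1.25·10 / (1.25·10 + 0.25·2 + 2) = 0.833

0.833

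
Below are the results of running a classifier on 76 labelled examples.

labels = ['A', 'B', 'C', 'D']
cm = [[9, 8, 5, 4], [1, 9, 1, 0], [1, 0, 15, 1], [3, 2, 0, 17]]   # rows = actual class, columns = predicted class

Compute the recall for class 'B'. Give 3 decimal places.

Treat 'B' as positive and all other classes as negative.
recall = TP/(TP+FN).
B: TP=9, FN=1+1+0=2 → 9/11 = 0.8182

0.818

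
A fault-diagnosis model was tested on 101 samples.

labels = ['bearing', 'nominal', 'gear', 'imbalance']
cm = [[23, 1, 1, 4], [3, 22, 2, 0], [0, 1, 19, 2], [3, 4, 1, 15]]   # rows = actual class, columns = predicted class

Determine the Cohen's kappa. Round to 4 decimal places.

0.7082

Observed agreement pₒ = trace/N = 79/101 = 0.78218
Expected agreement pₑ = Σ (rowᵢ·colᵢ)/N² = (29·29 + 27·28 + 22·23 + 23·21)/101² = 0.25350
κ = (pₒ − pₑ)/(1 − pₑ) = (0.78218 − 0.25350)/(1 − 0.25350) = 0.7082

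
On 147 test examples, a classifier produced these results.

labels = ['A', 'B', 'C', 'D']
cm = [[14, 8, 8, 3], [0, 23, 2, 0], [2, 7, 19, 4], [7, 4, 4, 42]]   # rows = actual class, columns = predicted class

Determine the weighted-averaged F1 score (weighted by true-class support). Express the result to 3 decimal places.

0.664

Per-class F1 score (2·TP/(2·TP+FP+FN)):
  A: TP=14, FP=0+2+7=9, FN=8+8+3=19 → 28/56 = 0.5000
  B: TP=23, FP=8+7+4=19, FN=0+2+0=2 → 46/67 = 0.6866
  C: TP=19, FP=8+2+4=14, FN=2+7+4=13 → 38/65 = 0.5846
  D: TP=42, FP=3+0+4=7, FN=7+4+4=15 → 84/106 = 0.7925
Weighted-F1 score = Σ (supportᵢ/N)·F1 scoreᵢ with N=147: (33/147)·0.5000 + (25/147)·0.6866 + (32/147)·0.5846 + (57/147)·0.7925 = 0.664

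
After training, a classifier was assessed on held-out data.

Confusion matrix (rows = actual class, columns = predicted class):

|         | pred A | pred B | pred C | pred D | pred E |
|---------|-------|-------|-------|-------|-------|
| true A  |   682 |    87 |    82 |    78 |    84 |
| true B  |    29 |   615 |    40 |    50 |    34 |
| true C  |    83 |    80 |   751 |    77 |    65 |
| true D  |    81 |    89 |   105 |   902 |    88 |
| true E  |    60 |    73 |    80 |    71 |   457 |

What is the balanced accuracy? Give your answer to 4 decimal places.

Balanced accuracy = mean of per-class recall.
  A: recall = 682/1013 = 0.67325
  B: recall = 615/768 = 0.80078
  C: recall = 751/1056 = 0.71117
  D: recall = 902/1265 = 0.71304
  E: recall = 457/741 = 0.61673
Mean = (0.67325 + 0.80078 + 0.71117 + 0.71304 + 0.61673) / 5 = 0.7030

0.7030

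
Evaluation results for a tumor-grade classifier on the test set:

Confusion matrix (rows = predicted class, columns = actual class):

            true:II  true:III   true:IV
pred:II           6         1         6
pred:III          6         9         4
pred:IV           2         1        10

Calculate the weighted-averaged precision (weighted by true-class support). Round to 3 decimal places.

0.601

Per-class precision (TP/(TP+FP)):
  II: TP=6, FP=1+6=7 → 6/13 = 0.4615
  III: TP=9, FP=6+4=10 → 9/19 = 0.4737
  IV: TP=10, FP=2+1=3 → 10/13 = 0.7692
Weighted-precision = Σ (supportᵢ/N)·precisionᵢ with N=45: (14/45)·0.4615 + (11/45)·0.4737 + (20/45)·0.7692 = 0.601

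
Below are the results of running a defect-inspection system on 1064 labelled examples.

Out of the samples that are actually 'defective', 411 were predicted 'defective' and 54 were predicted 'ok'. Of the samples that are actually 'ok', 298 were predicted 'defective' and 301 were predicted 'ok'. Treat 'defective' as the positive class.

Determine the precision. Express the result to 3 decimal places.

Precision = TP/(TP+FP) = 411/(411+298) = 411/709 = 0.580

0.580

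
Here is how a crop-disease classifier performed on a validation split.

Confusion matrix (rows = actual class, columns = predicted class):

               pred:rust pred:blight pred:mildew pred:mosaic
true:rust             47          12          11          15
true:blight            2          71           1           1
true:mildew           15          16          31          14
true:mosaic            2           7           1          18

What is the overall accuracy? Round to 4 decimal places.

Accuracy = trace / total = (47+71+31+18=167) / 264 = 167/264 = 0.6326

0.6326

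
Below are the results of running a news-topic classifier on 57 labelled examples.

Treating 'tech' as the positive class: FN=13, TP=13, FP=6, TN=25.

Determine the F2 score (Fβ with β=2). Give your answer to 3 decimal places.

Fβ = (1+β²)·TP / ((1+β²)·TP + β²·FN + FP), with β²=4
= 5·13 / (5·13 + 4·13 + 6) = 0.528

0.528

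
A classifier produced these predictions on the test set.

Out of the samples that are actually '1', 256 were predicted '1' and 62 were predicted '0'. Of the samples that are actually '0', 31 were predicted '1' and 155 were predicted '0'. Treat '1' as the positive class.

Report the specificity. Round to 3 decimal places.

0.833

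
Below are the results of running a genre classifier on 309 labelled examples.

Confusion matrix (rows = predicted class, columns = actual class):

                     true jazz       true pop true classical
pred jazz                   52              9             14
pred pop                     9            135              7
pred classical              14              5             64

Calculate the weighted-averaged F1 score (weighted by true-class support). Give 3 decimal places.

Per-class F1 score (2·TP/(2·TP+FP+FN)):
  jazz: TP=52, FP=9+14=23, FN=9+14=23 → 104/150 = 0.6933
  pop: TP=135, FP=9+7=16, FN=9+5=14 → 270/300 = 0.9000
  classical: TP=64, FP=14+5=19, FN=14+7=21 → 128/168 = 0.7619
Weighted-F1 score = Σ (supportᵢ/N)·F1 scoreᵢ with N=309: (75/309)·0.6933 + (149/309)·0.9000 + (85/309)·0.7619 = 0.812

0.812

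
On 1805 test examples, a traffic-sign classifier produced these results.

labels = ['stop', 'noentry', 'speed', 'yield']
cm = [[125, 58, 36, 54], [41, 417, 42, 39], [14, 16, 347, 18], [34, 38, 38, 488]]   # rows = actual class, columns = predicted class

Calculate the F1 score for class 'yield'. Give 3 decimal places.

Take TP from the diagonal, FP from the rest of the 'yield' prediction marginal, FN from the rest of the 'yield' actual marginal.
F1 score = 2·TP/(2·TP+FP+FN).
yield: TP=488, FP=54+39+18=111, FN=34+38+38=110 → 976/1197 = 0.8154

0.815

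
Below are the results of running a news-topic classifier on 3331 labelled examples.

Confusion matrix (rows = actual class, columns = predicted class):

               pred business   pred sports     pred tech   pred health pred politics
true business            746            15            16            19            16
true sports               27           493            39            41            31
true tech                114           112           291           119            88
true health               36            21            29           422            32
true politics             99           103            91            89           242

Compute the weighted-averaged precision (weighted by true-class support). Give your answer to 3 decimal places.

Per-class precision (TP/(TP+FP)):
  business: TP=746, FP=27+114+36+99=276 → 746/1022 = 0.7299
  sports: TP=493, FP=15+112+21+103=251 → 493/744 = 0.6626
  tech: TP=291, FP=16+39+29+91=175 → 291/466 = 0.6245
  health: TP=422, FP=19+41+119+89=268 → 422/690 = 0.6116
  politics: TP=242, FP=16+31+88+32=167 → 242/409 = 0.5917
Weighted-precision = Σ (supportᵢ/N)·precisionᵢ with N=3331: (812/3331)·0.7299 + (631/3331)·0.6626 + (724/3331)·0.6245 + (540/3331)·0.6116 + (624/3331)·0.5917 = 0.649

0.649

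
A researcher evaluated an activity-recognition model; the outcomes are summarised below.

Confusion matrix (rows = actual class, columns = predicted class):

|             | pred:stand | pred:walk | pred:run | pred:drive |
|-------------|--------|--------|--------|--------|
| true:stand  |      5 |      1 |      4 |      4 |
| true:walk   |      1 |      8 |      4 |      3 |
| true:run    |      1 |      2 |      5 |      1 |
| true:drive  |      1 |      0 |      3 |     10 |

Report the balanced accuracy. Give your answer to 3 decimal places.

Balanced accuracy = mean of per-class recall.
  stand: recall = 5/14 = 0.3571
  walk: recall = 8/16 = 0.5000
  run: recall = 5/9 = 0.5556
  drive: recall = 10/14 = 0.7143
Mean = (0.3571 + 0.5000 + 0.5556 + 0.7143) / 4 = 0.532

0.532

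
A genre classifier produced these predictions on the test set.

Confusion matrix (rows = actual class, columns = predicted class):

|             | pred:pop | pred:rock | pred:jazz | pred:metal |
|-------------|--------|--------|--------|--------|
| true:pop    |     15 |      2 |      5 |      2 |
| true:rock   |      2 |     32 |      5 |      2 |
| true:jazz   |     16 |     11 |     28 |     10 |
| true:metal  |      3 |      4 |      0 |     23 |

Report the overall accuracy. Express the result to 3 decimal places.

0.613

Accuracy = trace / total = (15+32+28+23=98) / 160 = 98/160 = 0.613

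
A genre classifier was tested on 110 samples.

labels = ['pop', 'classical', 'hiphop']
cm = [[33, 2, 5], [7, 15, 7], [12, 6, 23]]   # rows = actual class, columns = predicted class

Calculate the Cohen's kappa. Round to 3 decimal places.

Observed agreement pₒ = trace/N = 71/110 = 0.6455
Expected agreement pₑ = Σ (rowᵢ·colᵢ)/N² = (40·52 + 29·23 + 41·35)/110² = 0.3456
κ = (pₒ − pₑ)/(1 − pₑ) = (0.6455 − 0.3456)/(1 − 0.3456) = 0.458

0.458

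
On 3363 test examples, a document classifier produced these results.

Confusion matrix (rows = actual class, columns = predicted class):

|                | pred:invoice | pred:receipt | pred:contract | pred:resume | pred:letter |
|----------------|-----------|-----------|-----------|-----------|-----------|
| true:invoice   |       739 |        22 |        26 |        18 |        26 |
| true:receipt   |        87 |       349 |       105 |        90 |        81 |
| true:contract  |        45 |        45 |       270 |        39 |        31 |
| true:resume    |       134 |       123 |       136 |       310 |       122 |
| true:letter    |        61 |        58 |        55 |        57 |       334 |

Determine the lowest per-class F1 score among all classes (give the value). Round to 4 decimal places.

Per-class F1 score (2·TP/(2·TP+FP+FN)):
  invoice: TP=739, FP=87+45+134+61=327, FN=22+26+18+26=92 → 1478/1897 = 0.77912
  receipt: TP=349, FP=22+45+123+58=248, FN=87+105+90+81=363 → 698/1309 = 0.53323
  contract: TP=270, FP=26+105+136+55=322, FN=45+45+39+31=160 → 540/1022 = 0.52838
  resume: TP=310, FP=18+90+39+57=204, FN=134+123+136+122=515 → 620/1339 = 0.46303
  letter: TP=334, FP=26+81+31+122=260, FN=61+58+55+57=231 → 668/1159 = 0.57636
Lowest is class 'resume' with F1 score = 0.4630.

0.4630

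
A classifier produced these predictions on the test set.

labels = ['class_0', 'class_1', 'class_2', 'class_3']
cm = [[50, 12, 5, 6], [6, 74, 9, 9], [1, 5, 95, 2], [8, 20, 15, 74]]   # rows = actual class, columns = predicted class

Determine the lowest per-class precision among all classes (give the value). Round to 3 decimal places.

0.667

Per-class precision (TP/(TP+FP)):
  class_0: TP=50, FP=6+1+8=15 → 50/65 = 0.7692
  class_1: TP=74, FP=12+5+20=37 → 74/111 = 0.6667
  class_2: TP=95, FP=5+9+15=29 → 95/124 = 0.7661
  class_3: TP=74, FP=6+9+2=17 → 74/91 = 0.8132
Lowest is class 'class_1' with precision = 0.667.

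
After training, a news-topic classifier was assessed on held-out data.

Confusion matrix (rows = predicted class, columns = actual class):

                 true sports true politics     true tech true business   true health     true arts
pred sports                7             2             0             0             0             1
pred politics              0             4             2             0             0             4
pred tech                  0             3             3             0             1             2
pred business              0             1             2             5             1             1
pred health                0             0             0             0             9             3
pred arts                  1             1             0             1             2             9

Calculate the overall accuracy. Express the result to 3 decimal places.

0.569

Accuracy = trace / total = (7+4+3+5+9+9=37) / 65 = 37/65 = 0.569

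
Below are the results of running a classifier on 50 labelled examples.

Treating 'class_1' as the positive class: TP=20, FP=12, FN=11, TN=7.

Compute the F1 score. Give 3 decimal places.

0.635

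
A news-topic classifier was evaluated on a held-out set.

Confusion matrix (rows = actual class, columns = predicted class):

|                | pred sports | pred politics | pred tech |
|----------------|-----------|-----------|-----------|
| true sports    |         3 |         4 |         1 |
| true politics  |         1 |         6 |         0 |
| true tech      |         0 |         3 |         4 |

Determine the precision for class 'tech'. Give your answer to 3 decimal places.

0.800

precision = TP/(TP+FP).
tech: TP=4, FP=1+0=1 → 4/5 = 0.8000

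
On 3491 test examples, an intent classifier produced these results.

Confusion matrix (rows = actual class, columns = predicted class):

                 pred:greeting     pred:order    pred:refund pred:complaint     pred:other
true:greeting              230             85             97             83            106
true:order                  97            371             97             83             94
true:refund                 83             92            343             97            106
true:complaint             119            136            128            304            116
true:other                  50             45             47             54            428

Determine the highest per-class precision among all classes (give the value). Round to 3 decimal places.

Per-class precision (TP/(TP+FP)):
  greeting: TP=230, FP=97+83+119+50=349 → 230/579 = 0.3972
  order: TP=371, FP=85+92+136+45=358 → 371/729 = 0.5089
  refund: TP=343, FP=97+97+128+47=369 → 343/712 = 0.4817
  complaint: TP=304, FP=83+83+97+54=317 → 304/621 = 0.4895
  other: TP=428, FP=106+94+106+116=422 → 428/850 = 0.5035
Highest is class 'order' with precision = 0.509.

0.509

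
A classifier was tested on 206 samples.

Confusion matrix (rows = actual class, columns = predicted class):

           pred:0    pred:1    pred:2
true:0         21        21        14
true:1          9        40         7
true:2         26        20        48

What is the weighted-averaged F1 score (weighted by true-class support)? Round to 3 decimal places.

Per-class F1 score (2·TP/(2·TP+FP+FN)):
  0: TP=21, FP=9+26=35, FN=21+14=35 → 42/112 = 0.3750
  1: TP=40, FP=21+20=41, FN=9+7=16 → 80/137 = 0.5839
  2: TP=48, FP=14+7=21, FN=26+20=46 → 96/163 = 0.5890
Weighted-F1 score = Σ (supportᵢ/N)·F1 scoreᵢ with N=206: (56/206)·0.3750 + (56/206)·0.5839 + (94/206)·0.5890 = 0.529

0.529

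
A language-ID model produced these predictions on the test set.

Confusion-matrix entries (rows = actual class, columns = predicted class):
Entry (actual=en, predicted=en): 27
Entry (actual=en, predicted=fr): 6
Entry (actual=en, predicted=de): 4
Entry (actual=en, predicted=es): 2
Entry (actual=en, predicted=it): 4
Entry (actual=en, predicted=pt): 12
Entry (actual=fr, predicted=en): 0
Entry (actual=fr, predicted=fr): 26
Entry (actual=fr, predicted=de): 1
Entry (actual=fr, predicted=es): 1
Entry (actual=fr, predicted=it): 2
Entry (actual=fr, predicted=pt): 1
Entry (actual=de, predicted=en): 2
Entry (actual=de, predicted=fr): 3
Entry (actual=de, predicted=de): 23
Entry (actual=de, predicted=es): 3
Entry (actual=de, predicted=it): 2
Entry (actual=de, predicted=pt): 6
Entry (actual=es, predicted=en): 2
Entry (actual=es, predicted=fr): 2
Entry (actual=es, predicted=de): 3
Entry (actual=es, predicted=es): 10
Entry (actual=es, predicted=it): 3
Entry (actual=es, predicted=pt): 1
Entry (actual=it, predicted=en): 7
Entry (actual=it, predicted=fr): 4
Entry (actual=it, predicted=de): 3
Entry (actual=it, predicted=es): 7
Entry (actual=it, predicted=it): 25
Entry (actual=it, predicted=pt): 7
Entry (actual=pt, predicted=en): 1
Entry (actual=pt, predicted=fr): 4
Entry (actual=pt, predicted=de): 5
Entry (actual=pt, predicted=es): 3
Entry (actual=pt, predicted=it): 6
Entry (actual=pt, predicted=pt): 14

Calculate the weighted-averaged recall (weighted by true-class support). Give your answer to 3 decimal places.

Per-class recall (TP/(TP+FN)):
  en: TP=27, FN=6+4+2+4+12=28 → 27/55 = 0.4909
  fr: TP=26, FN=0+1+1+2+1=5 → 26/31 = 0.8387
  de: TP=23, FN=2+3+3+2+6=16 → 23/39 = 0.5897
  es: TP=10, FN=2+2+3+3+1=11 → 10/21 = 0.4762
  it: TP=25, FN=7+4+3+7+7=28 → 25/53 = 0.4717
  pt: TP=14, FN=1+4+5+3+6=19 → 14/33 = 0.4242
Weighted-recall = Σ (supportᵢ/N)·recallᵢ with N=232: (55/232)·0.4909 + (31/232)·0.8387 + (39/232)·0.5897 + (21/232)·0.4762 + (53/232)·0.4717 + (33/232)·0.4242 = 0.539

0.539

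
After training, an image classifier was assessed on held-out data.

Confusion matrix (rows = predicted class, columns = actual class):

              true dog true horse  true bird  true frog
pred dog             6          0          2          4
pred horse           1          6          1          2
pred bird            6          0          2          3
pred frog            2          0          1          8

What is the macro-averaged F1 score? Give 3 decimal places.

Per-class F1 score (2·TP/(2·TP+FP+FN)):
  dog: TP=6, FP=0+2+4=6, FN=1+6+2=9 → 12/27 = 0.4444
  horse: TP=6, FP=1+1+2=4, FN=0+0+0=0 → 12/16 = 0.7500
  bird: TP=2, FP=6+0+3=9, FN=2+1+1=4 → 4/17 = 0.2353
  frog: TP=8, FP=2+0+1=3, FN=4+2+3=9 → 16/28 = 0.5714
Macro-F1 score = mean = (0.4444 + 0.7500 + 0.2353 + 0.5714) / 4 = 0.500

0.500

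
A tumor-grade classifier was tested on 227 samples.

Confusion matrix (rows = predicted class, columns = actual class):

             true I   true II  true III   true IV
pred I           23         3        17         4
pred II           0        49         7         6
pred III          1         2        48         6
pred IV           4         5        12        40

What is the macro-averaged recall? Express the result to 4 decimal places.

Per-class recall (TP/(TP+FN)):
  I: TP=23, FN=0+1+4=5 → 23/28 = 0.82143
  II: TP=49, FN=3+2+5=10 → 49/59 = 0.83051
  III: TP=48, FN=17+7+12=36 → 48/84 = 0.57143
  IV: TP=40, FN=4+6+6=16 → 40/56 = 0.71429
Macro-recall = mean = (0.82143 + 0.83051 + 0.57143 + 0.71429) / 4 = 0.7344

0.7344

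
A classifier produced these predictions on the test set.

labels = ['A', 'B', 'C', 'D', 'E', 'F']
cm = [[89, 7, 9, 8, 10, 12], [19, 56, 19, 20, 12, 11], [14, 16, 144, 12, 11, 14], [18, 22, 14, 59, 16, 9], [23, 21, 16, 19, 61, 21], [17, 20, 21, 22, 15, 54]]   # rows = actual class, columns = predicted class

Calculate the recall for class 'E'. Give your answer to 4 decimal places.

One-vs-rest for 'E': TP = diagonal; FP = other classes predicted 'E'; FN = 'E' predicted as other.
recall = TP/(TP+FN).
E: TP=61, FN=23+21+16+19+21=100 → 61/161 = 0.37888

0.3789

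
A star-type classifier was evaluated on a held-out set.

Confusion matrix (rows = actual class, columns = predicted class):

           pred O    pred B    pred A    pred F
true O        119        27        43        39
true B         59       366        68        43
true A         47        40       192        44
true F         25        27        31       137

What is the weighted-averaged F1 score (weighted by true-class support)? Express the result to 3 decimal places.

Per-class F1 score (2·TP/(2·TP+FP+FN)):
  O: TP=119, FP=59+47+25=131, FN=27+43+39=109 → 238/478 = 0.4979
  B: TP=366, FP=27+40+27=94, FN=59+68+43=170 → 732/996 = 0.7349
  A: TP=192, FP=43+68+31=142, FN=47+40+44=131 → 384/657 = 0.5845
  F: TP=137, FP=39+43+44=126, FN=25+27+31=83 → 274/483 = 0.5673
Weighted-F1 score = Σ (supportᵢ/N)·F1 scoreᵢ with N=1307: (228/1307)·0.4979 + (536/1307)·0.7349 + (323/1307)·0.5845 + (220/1307)·0.5673 = 0.628

0.628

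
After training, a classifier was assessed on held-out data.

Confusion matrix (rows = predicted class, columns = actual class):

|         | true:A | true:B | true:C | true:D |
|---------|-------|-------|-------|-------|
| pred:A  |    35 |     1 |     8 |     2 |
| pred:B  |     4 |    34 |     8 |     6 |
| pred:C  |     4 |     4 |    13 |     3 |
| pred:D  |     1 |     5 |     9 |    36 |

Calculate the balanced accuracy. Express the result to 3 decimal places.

Balanced accuracy = mean of per-class recall.
  A: recall = 35/44 = 0.7955
  B: recall = 34/44 = 0.7727
  C: recall = 13/38 = 0.3421
  D: recall = 36/47 = 0.7660
Mean = (0.7955 + 0.7727 + 0.3421 + 0.7660) / 4 = 0.669

0.669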